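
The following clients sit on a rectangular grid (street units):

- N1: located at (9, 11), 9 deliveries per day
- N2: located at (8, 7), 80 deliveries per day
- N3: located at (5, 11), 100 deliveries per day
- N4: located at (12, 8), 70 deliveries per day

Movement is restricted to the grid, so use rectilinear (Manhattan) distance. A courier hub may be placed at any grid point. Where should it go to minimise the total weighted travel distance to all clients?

Manhattan distance separates: Σwᵢ(|x−xᵢ|+|y−yᵢ|) = Σwᵢ|x−xᵢ| + Σwᵢ|y−yᵢ|, so x and y are optimised independently as 1-D weighted medians.
Total weight W = 259; half = 129.5.
x-coordinate, sorted with cumulative weight:
  x=5 (N3, w=100) cum 100
  x=8 (N2, w=80) cum 180  ← median
  x=9 (N1, w=9) cum 189
  x=12 (N4, w=70) cum 259
⇒ x* = 8
y-coordinate, sorted with cumulative weight:
  y=7 (N2, w=80) cum 80
  y=8 (N4, w=70) cum 150  ← median
  y=11 (N1, w=9) cum 159
  y=11 (N3, w=100) cum 259
⇒ y* = 8

(8, 8)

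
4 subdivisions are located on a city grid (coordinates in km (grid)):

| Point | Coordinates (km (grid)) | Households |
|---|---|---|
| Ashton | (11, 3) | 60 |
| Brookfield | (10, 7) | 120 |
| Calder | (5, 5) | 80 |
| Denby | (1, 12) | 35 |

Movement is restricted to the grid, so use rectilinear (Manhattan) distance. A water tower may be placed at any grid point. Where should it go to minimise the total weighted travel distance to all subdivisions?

(10, 7)

Manhattan distance separates: Σwᵢ(|x−xᵢ|+|y−yᵢ|) = Σwᵢ|x−xᵢ| + Σwᵢ|y−yᵢ|, so x and y are optimised independently as 1-D weighted medians.
Total weight W = 295; half = 147.5.
x-coordinate, sorted with cumulative weight:
  x=1 (Denby, w=35) cum 35
  x=5 (Calder, w=80) cum 115
  x=10 (Brookfield, w=120) cum 235  ← median
  x=11 (Ashton, w=60) cum 295
⇒ x* = 10
y-coordinate, sorted with cumulative weight:
  y=3 (Ashton, w=60) cum 60
  y=5 (Calder, w=80) cum 140
  y=7 (Brookfield, w=120) cum 260  ← median
  y=12 (Denby, w=35) cum 295
⇒ y* = 7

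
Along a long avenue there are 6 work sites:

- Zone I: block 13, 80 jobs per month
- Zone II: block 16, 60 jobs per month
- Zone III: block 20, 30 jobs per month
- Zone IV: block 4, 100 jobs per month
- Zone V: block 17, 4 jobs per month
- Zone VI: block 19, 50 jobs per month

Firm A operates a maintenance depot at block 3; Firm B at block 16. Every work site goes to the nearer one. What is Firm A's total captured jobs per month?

100

The indifferent point is the midpoint (3+16)/2 = 9.5; work sites left of it (closer to Firm A at 3) go to Firm A, those right go to Firm B.
  Zone IV at 4 (w=100) → Firm A
  Zone I at 13 (w=80) → Firm B
  Zone II at 16 (w=60) → Firm B
  Zone V at 17 (w=4) → Firm B
  Zone VI at 19 (w=50) → Firm B
  Zone III at 20 (w=30) → Firm B
Firm A captures 100; Firm B captures 224.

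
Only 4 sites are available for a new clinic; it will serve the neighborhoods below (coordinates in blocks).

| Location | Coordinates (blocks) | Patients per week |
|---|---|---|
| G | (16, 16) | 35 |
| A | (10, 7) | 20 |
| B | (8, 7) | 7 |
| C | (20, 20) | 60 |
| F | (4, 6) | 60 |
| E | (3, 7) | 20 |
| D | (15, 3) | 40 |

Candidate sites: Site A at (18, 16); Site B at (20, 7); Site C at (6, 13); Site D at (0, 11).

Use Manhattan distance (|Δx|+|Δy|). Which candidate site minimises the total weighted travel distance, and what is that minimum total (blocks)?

Site B, total 3239 blocks

Total weighted distance at each candidate:
  Site A (18, 16): total = 3463
  Site B (20, 7): total = 3239
  Site C (6, 13): total = 3451
  Site D (0, 11): total = 4439
Minimum is at Site B with total 3239 blocks.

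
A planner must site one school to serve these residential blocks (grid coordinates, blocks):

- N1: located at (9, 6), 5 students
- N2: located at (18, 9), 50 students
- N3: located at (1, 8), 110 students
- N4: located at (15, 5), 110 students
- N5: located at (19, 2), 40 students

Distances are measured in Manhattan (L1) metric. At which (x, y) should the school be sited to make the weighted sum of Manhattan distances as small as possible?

Manhattan distance separates: Σwᵢ(|x−xᵢ|+|y−yᵢ|) = Σwᵢ|x−xᵢ| + Σwᵢ|y−yᵢ|, so x and y are optimised independently as 1-D weighted medians.
Total weight W = 315; half = 157.5.
x-coordinate, sorted with cumulative weight:
  x=1 (N3, w=110) cum 110
  x=9 (N1, w=5) cum 115
  x=15 (N4, w=110) cum 225  ← median
  x=18 (N2, w=50) cum 275
  x=19 (N5, w=40) cum 315
⇒ x* = 15
y-coordinate, sorted with cumulative weight:
  y=2 (N5, w=40) cum 40
  y=5 (N4, w=110) cum 150
  y=6 (N1, w=5) cum 155
  y=8 (N3, w=110) cum 265  ← median
  y=9 (N2, w=50) cum 315
⇒ y* = 8

(15, 8)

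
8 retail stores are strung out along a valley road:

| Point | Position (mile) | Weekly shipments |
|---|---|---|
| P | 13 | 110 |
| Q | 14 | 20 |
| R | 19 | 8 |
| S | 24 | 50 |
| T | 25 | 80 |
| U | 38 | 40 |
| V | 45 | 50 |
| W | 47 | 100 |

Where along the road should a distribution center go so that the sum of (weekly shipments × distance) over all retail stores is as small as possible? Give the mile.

x = 25

For a sum of weighted absolute distances on a line, the optimum is the weighted median (not the mean). Total weight W = 458; half-weight = 229.
Sort by position and accumulate weight:
  mile 13 (P, w=110) → cum 110
  mile 14 (Q, w=20) → cum 130
  mile 19 (R, w=8) → cum 138
  mile 24 (S, w=50) → cum 188
  mile 25 (T, w=80) → cum 268  ≥ 229 → median here
  mile 38 (U, w=40) → cum 308
  mile 45 (V, w=50) → cum 358
  mile 47 (W, w=100) → cum 458
Optimal location: mile 25.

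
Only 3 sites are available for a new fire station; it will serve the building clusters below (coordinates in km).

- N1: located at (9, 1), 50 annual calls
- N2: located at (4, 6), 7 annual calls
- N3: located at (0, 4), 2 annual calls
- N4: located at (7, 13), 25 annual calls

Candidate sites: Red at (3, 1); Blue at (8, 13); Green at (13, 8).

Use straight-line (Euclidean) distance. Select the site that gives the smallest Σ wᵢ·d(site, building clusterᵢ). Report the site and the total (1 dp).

Total weighted distance at each candidate:
  Red (3, 1): total = 660.4
  Blue (8, 13): total = 707.6
  Green (13, 8): total = 690.1
Minimum is at Red with total 660.4 km.

Red, total 660.4 km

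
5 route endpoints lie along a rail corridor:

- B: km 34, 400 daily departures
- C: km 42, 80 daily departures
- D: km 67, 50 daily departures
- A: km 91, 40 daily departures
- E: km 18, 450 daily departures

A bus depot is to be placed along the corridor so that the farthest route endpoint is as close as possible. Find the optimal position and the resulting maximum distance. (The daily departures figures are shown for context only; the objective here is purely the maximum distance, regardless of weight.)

location 54.5, max distance 36.5

The 1-center on a line is the midpoint of the two extreme points: leftmost at 18, rightmost at 91.
Optimal location = (18 + 91)/2 = 54.5; maximum distance = (91 − 18)/2 = 36.5.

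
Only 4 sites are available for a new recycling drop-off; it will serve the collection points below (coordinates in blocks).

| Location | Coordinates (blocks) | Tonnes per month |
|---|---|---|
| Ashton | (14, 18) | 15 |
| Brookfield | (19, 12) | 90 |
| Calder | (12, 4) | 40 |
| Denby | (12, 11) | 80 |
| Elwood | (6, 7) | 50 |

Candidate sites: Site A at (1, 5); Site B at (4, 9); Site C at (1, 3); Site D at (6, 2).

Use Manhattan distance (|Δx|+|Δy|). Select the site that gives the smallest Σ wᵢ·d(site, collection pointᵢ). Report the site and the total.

Total weighted distance at each candidate:
  Site A (1, 5): total = 4830
  Site B (4, 9): total = 3425
  Site C (1, 3): total = 5300
  Site D (6, 2): total = 4200
Minimum is at Site B with total 3425 blocks.

Site B, total 3425 blocks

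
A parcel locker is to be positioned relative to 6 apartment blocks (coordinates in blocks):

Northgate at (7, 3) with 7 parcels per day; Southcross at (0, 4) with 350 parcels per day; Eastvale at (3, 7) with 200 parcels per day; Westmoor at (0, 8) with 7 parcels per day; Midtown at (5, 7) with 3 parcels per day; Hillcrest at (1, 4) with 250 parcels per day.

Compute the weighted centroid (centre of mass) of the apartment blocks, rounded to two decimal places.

(1.12, 4.77)

The minimiser of Σwᵢ‖p−pᵢ‖² is the weighted centroid p* = (Σwᵢpᵢ)/(Σwᵢ).
Σwᵢ = 817.
Σwᵢxᵢ = 7·7 + 350·0 + 200·3 + 7·0 + 3·5 + 250·1 = 914.
Σwᵢyᵢ = 7·3 + 350·4 + 200·7 + 7·8 + 3·7 + 250·4 = 3898.
x* = 914/817 = 1.12, y* = 3898/817 = 4.77.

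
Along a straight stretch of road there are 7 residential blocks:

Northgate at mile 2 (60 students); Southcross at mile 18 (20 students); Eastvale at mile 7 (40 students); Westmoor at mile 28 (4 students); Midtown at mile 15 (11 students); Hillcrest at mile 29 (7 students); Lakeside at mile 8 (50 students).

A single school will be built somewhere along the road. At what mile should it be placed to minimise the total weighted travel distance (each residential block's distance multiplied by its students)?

For a sum of weighted absolute distances on a line, the optimum is the weighted median (not the mean). Total weight W = 192; half-weight = 96.
Sort by position and accumulate weight:
  mile 2 (Northgate, w=60) → cum 60
  mile 7 (Eastvale, w=40) → cum 100  ≥ 96 → median here
  mile 8 (Lakeside, w=50) → cum 150
  mile 15 (Midtown, w=11) → cum 161
  mile 18 (Southcross, w=20) → cum 181
  mile 28 (Westmoor, w=4) → cum 185
  mile 29 (Hillcrest, w=7) → cum 192
Optimal location: mile 7.

x = 7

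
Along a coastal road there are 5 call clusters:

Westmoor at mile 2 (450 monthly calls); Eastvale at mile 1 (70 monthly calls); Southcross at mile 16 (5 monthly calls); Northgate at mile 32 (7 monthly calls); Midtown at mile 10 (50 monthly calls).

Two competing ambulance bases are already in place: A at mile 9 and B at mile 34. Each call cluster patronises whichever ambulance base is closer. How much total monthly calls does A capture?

The indifferent point is the midpoint (9+34)/2 = 21.5; call clusters left of it (closer to A at 9) go to A, those right go to B.
  Eastvale at 1 (w=70) → A
  Westmoor at 2 (w=450) → A
  Midtown at 10 (w=50) → A
  Southcross at 16 (w=5) → A
  Northgate at 32 (w=7) → B
A captures 575; B captures 7.

575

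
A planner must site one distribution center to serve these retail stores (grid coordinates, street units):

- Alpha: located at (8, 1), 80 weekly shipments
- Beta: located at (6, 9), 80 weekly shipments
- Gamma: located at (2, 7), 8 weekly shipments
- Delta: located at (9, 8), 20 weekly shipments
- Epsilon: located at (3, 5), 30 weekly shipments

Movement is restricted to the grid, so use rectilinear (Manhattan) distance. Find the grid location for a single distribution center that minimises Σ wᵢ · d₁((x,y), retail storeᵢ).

(6, 5)

Manhattan distance separates: Σwᵢ(|x−xᵢ|+|y−yᵢ|) = Σwᵢ|x−xᵢ| + Σwᵢ|y−yᵢ|, so x and y are optimised independently as 1-D weighted medians.
Total weight W = 218; half = 109.
x-coordinate, sorted with cumulative weight:
  x=2 (Gamma, w=8) cum 8
  x=3 (Epsilon, w=30) cum 38
  x=6 (Beta, w=80) cum 118  ← median
  x=8 (Alpha, w=80) cum 198
  x=9 (Delta, w=20) cum 218
⇒ x* = 6
y-coordinate, sorted with cumulative weight:
  y=1 (Alpha, w=80) cum 80
  y=5 (Epsilon, w=30) cum 110  ← median
  y=7 (Gamma, w=8) cum 118
  y=8 (Delta, w=20) cum 138
  y=9 (Beta, w=80) cum 218
⇒ y* = 5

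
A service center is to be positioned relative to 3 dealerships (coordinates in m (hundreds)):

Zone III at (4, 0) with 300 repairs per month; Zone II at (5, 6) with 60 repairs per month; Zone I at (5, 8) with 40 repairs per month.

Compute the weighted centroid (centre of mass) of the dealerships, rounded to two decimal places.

The minimiser of Σwᵢ‖p−pᵢ‖² is the weighted centroid p* = (Σwᵢpᵢ)/(Σwᵢ).
Σwᵢ = 400.
Σwᵢxᵢ = 300·4 + 60·5 + 40·5 = 1700.
Σwᵢyᵢ = 300·0 + 60·6 + 40·8 = 680.
x* = 1700/400 = 4.25, y* = 680/400 = 1.70.

(4.25, 1.70)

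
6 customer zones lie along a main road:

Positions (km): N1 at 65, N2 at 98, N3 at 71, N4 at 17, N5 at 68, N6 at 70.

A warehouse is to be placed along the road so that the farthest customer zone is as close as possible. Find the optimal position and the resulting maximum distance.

The 1-center on a line is the midpoint of the two extreme points: leftmost at 17, rightmost at 98.
Optimal location = (17 + 98)/2 = 57.5; maximum distance = (98 − 17)/2 = 40.5.

location 57.5, max distance 40.5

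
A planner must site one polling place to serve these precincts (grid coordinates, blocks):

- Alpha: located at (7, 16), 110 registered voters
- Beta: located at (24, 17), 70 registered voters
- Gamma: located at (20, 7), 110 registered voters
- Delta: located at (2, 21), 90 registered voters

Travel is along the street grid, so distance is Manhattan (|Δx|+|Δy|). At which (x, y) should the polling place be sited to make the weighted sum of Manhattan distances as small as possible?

(7, 16)

Manhattan distance separates: Σwᵢ(|x−xᵢ|+|y−yᵢ|) = Σwᵢ|x−xᵢ| + Σwᵢ|y−yᵢ|, so x and y are optimised independently as 1-D weighted medians.
Total weight W = 380; half = 190.
x-coordinate, sorted with cumulative weight:
  x=2 (Delta, w=90) cum 90
  x=7 (Alpha, w=110) cum 200  ← median
  x=20 (Gamma, w=110) cum 310
  x=24 (Beta, w=70) cum 380
⇒ x* = 7
y-coordinate, sorted with cumulative weight:
  y=7 (Gamma, w=110) cum 110
  y=16 (Alpha, w=110) cum 220  ← median
  y=17 (Beta, w=70) cum 290
  y=21 (Delta, w=90) cum 380
⇒ y* = 16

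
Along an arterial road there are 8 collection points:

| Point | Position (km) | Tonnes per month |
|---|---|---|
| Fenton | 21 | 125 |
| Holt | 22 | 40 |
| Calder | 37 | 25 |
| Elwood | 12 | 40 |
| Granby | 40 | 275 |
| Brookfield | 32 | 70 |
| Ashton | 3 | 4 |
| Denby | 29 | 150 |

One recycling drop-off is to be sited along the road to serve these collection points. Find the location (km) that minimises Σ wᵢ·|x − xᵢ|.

x = 32

For a sum of weighted absolute distances on a line, the optimum is the weighted median (not the mean). Total weight W = 729; half-weight = 364.5.
Sort by position and accumulate weight:
  km 3 (Ashton, w=4) → cum 4
  km 12 (Elwood, w=40) → cum 44
  km 21 (Fenton, w=125) → cum 169
  km 22 (Holt, w=40) → cum 209
  km 29 (Denby, w=150) → cum 359
  km 32 (Brookfield, w=70) → cum 429  ≥ 364.5 → median here
  km 37 (Calder, w=25) → cum 454
  km 40 (Granby, w=275) → cum 729
Optimal location: km 32.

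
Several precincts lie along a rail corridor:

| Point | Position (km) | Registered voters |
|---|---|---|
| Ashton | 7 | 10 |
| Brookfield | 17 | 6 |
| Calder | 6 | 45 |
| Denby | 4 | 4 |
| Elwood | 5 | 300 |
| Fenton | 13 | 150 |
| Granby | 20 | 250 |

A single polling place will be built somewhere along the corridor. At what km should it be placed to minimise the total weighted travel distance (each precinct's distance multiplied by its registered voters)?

For a sum of weighted absolute distances on a line, the optimum is the weighted median (not the mean). Total weight W = 765; half-weight = 382.5.
Sort by position and accumulate weight:
  km 4 (Denby, w=4) → cum 4
  km 5 (Elwood, w=300) → cum 304
  km 6 (Calder, w=45) → cum 349
  km 7 (Ashton, w=10) → cum 359
  km 13 (Fenton, w=150) → cum 509  ≥ 382.5 → median here
  km 17 (Brookfield, w=6) → cum 515
  km 20 (Granby, w=250) → cum 765
Optimal location: km 13.

x = 13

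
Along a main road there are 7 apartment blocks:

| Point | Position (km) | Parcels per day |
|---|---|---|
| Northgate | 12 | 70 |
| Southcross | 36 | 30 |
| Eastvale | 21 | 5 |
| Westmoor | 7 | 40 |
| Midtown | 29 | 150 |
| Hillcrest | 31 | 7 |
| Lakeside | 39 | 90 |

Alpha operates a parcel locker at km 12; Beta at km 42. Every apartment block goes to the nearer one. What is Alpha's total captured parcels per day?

115

The indifferent point is the midpoint (12+42)/2 = 27; apartment blocks left of it (closer to Alpha at 12) go to Alpha, those right go to Beta.
  Westmoor at 7 (w=40) → Alpha
  Northgate at 12 (w=70) → Alpha
  Eastvale at 21 (w=5) → Alpha
  Midtown at 29 (w=150) → Beta
  Hillcrest at 31 (w=7) → Beta
  Southcross at 36 (w=30) → Beta
  Lakeside at 39 (w=90) → Beta
Alpha captures 115; Beta captures 277.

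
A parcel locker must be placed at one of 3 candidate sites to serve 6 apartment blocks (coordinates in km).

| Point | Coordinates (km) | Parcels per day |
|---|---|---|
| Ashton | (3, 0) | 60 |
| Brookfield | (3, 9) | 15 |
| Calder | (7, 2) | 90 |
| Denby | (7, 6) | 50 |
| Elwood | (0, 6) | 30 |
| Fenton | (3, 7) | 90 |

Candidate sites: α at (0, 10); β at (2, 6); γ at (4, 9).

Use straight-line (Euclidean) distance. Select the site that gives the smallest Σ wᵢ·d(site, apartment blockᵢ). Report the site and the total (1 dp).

Total weighted distance at each candidate:
  α (0, 10): total = 2535.5
  β (2, 6): total = 1426.0
  γ (4, 9): total = 1807.1
Minimum is at β with total 1426.0 km.

β, total 1426.0 km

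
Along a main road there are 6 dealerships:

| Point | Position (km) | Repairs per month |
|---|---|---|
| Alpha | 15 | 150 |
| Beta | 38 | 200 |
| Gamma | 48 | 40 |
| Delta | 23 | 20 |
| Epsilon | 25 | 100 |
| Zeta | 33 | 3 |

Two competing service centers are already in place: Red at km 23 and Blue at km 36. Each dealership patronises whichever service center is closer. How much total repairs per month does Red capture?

The indifferent point is the midpoint (23+36)/2 = 29.5; dealerships left of it (closer to Red at 23) go to Red, those right go to Blue.
  Alpha at 15 (w=150) → Red
  Delta at 23 (w=20) → Red
  Epsilon at 25 (w=100) → Red
  Zeta at 33 (w=3) → Blue
  Beta at 38 (w=200) → Blue
  Gamma at 48 (w=40) → Blue
Red captures 270; Blue captures 243.

270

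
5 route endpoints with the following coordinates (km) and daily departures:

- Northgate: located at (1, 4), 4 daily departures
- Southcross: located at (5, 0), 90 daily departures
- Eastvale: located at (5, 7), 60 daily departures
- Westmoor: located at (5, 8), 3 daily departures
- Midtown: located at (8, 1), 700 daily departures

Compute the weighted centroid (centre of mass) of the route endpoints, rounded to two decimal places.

The minimiser of Σwᵢ‖p−pᵢ‖² is the weighted centroid p* = (Σwᵢpᵢ)/(Σwᵢ).
Σwᵢ = 857.
Σwᵢxᵢ = 4·1 + 90·5 + 60·5 + 3·5 + 700·8 = 6369.
Σwᵢyᵢ = 4·4 + 90·0 + 60·7 + 3·8 + 700·1 = 1160.
x* = 6369/857 = 7.43, y* = 1160/857 = 1.35.

(7.43, 1.35)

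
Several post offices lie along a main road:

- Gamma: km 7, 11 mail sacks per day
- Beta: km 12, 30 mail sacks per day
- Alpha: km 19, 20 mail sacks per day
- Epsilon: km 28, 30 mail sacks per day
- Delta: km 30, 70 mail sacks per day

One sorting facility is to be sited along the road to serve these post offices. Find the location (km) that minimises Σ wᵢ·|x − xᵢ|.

For a sum of weighted absolute distances on a line, the optimum is the weighted median (not the mean). Total weight W = 161; half-weight = 80.5.
Sort by position and accumulate weight:
  km 7 (Gamma, w=11) → cum 11
  km 12 (Beta, w=30) → cum 41
  km 19 (Alpha, w=20) → cum 61
  km 28 (Epsilon, w=30) → cum 91  ≥ 80.5 → median here
  km 30 (Delta, w=70) → cum 161
Optimal location: km 28.

x = 28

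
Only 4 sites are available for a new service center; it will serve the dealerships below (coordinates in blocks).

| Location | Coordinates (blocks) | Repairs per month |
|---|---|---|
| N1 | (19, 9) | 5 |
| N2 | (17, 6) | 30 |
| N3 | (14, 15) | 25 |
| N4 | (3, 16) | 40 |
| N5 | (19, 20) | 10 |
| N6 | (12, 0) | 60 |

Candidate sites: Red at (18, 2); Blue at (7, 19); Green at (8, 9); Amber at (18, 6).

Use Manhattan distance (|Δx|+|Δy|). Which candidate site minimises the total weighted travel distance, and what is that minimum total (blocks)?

Total weighted distance at each candidate:
  Red (18, 2): total = 2445
  Blue (7, 19): total = 2925
  Green (8, 9): total = 2195
  Amber (18, 6): total = 2245
Minimum is at Green with total 2195 blocks.

Green, total 2195 blocks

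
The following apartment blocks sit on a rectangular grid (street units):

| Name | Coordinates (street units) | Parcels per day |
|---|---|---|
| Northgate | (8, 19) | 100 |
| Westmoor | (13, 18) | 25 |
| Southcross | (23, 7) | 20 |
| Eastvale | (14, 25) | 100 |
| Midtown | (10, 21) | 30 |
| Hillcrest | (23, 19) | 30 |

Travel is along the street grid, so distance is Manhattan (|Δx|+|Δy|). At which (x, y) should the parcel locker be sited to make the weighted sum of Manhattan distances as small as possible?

(13, 19)

Manhattan distance separates: Σwᵢ(|x−xᵢ|+|y−yᵢ|) = Σwᵢ|x−xᵢ| + Σwᵢ|y−yᵢ|, so x and y are optimised independently as 1-D weighted medians.
Total weight W = 305; half = 152.5.
x-coordinate, sorted with cumulative weight:
  x=8 (Northgate, w=100) cum 100
  x=10 (Midtown, w=30) cum 130
  x=13 (Westmoor, w=25) cum 155  ← median
  x=14 (Eastvale, w=100) cum 255
  x=23 (Southcross, w=20) cum 275
  x=23 (Hillcrest, w=30) cum 305
⇒ x* = 13
y-coordinate, sorted with cumulative weight:
  y=7 (Southcross, w=20) cum 20
  y=18 (Westmoor, w=25) cum 45
  y=19 (Northgate, w=100) cum 145
  y=19 (Hillcrest, w=30) cum 175  ← median
  y=21 (Midtown, w=30) cum 205
  y=25 (Eastvale, w=100) cum 305
⇒ y* = 19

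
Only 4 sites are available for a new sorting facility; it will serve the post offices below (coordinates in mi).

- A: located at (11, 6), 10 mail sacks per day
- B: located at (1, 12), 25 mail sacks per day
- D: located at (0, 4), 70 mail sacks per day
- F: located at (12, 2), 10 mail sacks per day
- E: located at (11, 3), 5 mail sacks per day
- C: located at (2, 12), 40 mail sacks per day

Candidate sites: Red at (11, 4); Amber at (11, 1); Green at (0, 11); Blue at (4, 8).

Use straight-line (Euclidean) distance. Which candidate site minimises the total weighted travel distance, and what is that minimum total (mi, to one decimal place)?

Blue, total 915.7 mi

Total weighted distance at each candidate:
  Red (11, 4): total = 1619.2
  Amber (11, 1): total = 1812.4
  Green (0, 11): total = 953.6
  Blue (4, 8): total = 915.7
Minimum is at Blue with total 915.7 mi.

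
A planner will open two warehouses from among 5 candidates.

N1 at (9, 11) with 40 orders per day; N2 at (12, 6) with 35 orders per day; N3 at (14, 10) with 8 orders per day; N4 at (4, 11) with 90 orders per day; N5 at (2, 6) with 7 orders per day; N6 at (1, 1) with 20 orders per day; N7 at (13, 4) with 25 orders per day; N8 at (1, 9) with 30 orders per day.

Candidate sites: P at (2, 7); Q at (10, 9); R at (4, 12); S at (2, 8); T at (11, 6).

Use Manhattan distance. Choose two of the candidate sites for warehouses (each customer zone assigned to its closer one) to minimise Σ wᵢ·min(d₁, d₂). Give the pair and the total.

Evaluate every pair (each demand assigned to the nearer of the two):
  {R, T}: total = 1037
  {Q, R}: total = 1141
  {S, T}: total = 1155
  {Q, S}: total = 1219
  {P, T}: total = 1248
  {P, Q}: total = 1312
  {P, R}: total = 1398
  {R, S}: total = 1455
  {Q, T}: total = 1648
  {P, S}: total = 1904
Best pair: {R, T} with total 1037.

{R, T}, total 1037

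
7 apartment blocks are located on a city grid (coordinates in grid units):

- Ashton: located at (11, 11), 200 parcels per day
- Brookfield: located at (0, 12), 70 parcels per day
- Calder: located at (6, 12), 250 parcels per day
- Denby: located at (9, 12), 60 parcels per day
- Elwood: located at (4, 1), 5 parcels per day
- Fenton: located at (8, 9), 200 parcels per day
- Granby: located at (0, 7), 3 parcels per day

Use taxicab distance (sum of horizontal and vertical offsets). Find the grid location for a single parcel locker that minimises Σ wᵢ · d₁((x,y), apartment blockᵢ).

Manhattan distance separates: Σwᵢ(|x−xᵢ|+|y−yᵢ|) = Σwᵢ|x−xᵢ| + Σwᵢ|y−yᵢ|, so x and y are optimised independently as 1-D weighted medians.
Total weight W = 788; half = 394.
x-coordinate, sorted with cumulative weight:
  x=0 (Brookfield, w=70) cum 70
  x=0 (Granby, w=3) cum 73
  x=4 (Elwood, w=5) cum 78
  x=6 (Calder, w=250) cum 328
  x=8 (Fenton, w=200) cum 528  ← median
  x=9 (Denby, w=60) cum 588
  x=11 (Ashton, w=200) cum 788
⇒ x* = 8
y-coordinate, sorted with cumulative weight:
  y=1 (Elwood, w=5) cum 5
  y=7 (Granby, w=3) cum 8
  y=9 (Fenton, w=200) cum 208
  y=11 (Ashton, w=200) cum 408  ← median
  y=12 (Brookfield, w=70) cum 478
  y=12 (Calder, w=250) cum 728
  y=12 (Denby, w=60) cum 788
⇒ y* = 11

(8, 11)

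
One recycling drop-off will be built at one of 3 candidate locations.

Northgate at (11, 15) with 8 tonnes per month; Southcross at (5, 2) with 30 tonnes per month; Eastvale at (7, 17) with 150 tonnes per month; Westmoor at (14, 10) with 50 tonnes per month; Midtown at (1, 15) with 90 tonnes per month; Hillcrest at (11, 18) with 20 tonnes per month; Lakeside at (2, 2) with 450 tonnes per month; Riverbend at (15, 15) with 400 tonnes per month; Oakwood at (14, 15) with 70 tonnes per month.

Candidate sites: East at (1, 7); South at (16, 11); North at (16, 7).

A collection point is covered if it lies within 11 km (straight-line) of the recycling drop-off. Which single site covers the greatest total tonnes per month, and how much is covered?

South, covering 698

Coverage radius r = 11 km; a point is covered iff (Δx)²+(Δy)² ≤ 11² = 121.
  East (1, 7): covers {Southcross, Midtown, Lakeside} → 570
  South (16, 11): covers {Northgate, Eastvale, Westmoor, Hillcrest, Riverbend, Oakwood} → 698
  North (16, 7): covers {Northgate, Westmoor, Riverbend, Oakwood} → 528
Maximum coverage at South: 698 tonnes per month.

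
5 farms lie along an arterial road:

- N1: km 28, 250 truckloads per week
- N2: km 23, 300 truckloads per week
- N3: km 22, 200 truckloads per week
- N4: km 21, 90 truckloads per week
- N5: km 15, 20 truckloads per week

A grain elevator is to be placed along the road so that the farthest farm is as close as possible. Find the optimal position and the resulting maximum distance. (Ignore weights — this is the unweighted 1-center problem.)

The 1-center on a line is the midpoint of the two extreme points: leftmost at 15, rightmost at 28.
Optimal location = (15 + 28)/2 = 21.5; maximum distance = (28 − 15)/2 = 6.5.

location 21.5, max distance 6.5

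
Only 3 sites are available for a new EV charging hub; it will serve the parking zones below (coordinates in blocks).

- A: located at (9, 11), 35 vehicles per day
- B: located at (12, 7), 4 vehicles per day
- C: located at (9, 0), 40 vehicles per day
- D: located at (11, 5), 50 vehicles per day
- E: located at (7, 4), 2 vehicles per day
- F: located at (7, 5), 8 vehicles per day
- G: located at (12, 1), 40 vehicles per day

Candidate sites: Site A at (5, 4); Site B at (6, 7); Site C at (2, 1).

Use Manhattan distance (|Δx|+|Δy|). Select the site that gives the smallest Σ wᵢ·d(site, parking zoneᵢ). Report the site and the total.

Total weighted distance at each candidate:
  Site A (5, 4): total = 1523
  Site B (6, 7): total = 1531
  Site C (2, 1): total = 2117
Minimum is at Site A with total 1523 blocks.

Site A, total 1523 blocks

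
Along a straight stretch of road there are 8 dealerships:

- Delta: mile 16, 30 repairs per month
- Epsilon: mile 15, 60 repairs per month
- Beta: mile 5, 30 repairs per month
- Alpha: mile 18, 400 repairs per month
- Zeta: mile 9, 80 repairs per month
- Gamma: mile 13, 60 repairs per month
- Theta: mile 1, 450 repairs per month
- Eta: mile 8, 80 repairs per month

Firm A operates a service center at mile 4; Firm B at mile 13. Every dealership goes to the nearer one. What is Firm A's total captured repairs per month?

560

The indifferent point is the midpoint (4+13)/2 = 8.5; dealerships left of it (closer to Firm A at 4) go to Firm A, those right go to Firm B.
  Theta at 1 (w=450) → Firm A
  Beta at 5 (w=30) → Firm A
  Eta at 8 (w=80) → Firm A
  Zeta at 9 (w=80) → Firm B
  Gamma at 13 (w=60) → Firm B
  Epsilon at 15 (w=60) → Firm B
  Delta at 16 (w=30) → Firm B
  Alpha at 18 (w=400) → Firm B
Firm A captures 560; Firm B captures 630.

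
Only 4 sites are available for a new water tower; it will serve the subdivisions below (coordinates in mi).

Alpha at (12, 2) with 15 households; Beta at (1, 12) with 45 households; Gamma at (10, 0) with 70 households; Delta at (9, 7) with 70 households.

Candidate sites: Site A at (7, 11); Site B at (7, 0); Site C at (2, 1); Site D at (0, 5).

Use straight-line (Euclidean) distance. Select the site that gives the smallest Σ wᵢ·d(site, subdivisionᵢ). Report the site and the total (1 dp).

Total weighted distance at each candidate:
  Site A (7, 11): total = 1539.3
  Site B (7, 0): total = 1404.1
  Site C (2, 1): total = 1857.5
  Site D (0, 5): total = 1931.7
Minimum is at Site B with total 1404.1 mi.

Site B, total 1404.1 mi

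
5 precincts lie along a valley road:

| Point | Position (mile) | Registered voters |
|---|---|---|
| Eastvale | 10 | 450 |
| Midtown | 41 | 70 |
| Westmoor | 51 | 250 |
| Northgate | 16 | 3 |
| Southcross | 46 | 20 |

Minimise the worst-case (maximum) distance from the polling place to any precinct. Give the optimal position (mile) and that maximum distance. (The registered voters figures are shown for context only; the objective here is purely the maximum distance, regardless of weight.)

The 1-center on a line is the midpoint of the two extreme points: leftmost at 10, rightmost at 51.
Optimal location = (10 + 51)/2 = 30.5; maximum distance = (51 − 10)/2 = 20.5.

location 30.5, max distance 20.5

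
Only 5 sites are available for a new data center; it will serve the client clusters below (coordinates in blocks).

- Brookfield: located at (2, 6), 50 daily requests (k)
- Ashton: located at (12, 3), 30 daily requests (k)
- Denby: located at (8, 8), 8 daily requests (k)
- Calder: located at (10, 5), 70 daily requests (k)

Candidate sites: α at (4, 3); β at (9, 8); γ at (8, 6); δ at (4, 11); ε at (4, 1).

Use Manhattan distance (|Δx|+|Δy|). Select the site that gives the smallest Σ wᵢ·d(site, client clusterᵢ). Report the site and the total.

γ, total 736 blocks

Total weighted distance at each candidate:
  α (4, 3): total = 1122
  β (9, 8): total = 978
  γ (8, 6): total = 736
  δ (4, 11): total = 1726
  ε (4, 1): total = 1438
Minimum is at γ with total 736 blocks.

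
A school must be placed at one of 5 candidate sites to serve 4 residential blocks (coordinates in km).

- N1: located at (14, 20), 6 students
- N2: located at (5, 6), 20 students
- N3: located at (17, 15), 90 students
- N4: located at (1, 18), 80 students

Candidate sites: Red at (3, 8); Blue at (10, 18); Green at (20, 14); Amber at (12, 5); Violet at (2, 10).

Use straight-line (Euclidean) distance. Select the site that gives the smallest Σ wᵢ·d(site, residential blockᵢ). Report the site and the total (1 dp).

Total weighted distance at each candidate:
  Red (3, 8): total = 2378.8
  Blue (10, 18): total = 1692.3
  Green (20, 14): total = 2228.8
  Amber (12, 5): total = 2600.8
  Violet (2, 10): total = 2261.7
Minimum is at Blue with total 1692.3 km.

Blue, total 1692.3 km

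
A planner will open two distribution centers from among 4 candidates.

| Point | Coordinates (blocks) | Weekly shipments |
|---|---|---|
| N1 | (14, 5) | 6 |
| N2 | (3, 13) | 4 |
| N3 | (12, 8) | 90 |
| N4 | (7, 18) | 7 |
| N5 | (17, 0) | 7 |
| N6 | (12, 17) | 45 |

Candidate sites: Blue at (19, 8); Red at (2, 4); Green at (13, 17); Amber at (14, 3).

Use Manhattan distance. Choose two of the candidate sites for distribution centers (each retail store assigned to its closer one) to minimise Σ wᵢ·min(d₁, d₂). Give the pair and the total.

{Green, Amber}, total 834

Evaluate every pair (each demand assigned to the nearer of the two):
  {Green, Amber}: total = 834
  {Blue, Green}: total = 898
  {Red, Green}: total = 1245
  {Red, Amber}: total = 1577
  {Blue, Red}: total = 1641
  {Blue, Amber}: total = 1642
Best pair: {Green, Amber} with total 834.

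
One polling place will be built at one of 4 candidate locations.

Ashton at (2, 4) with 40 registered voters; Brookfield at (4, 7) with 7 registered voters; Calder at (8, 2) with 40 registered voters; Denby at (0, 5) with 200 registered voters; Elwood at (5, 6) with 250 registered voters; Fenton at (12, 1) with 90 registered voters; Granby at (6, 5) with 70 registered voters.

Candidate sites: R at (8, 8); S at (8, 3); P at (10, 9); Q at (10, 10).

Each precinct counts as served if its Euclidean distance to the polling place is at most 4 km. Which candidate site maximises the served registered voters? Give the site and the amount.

R, covering 320

Coverage radius r = 4 km; a point is covered iff (Δx)²+(Δy)² ≤ 4² = 16.
  R (8, 8): covers {Elwood, Granby} → 320
  S (8, 3): covers {Calder, Granby} → 110
  P (10, 9): covers {none} → 0
  Q (10, 10): covers {none} → 0
Maximum coverage at R: 320 registered voters.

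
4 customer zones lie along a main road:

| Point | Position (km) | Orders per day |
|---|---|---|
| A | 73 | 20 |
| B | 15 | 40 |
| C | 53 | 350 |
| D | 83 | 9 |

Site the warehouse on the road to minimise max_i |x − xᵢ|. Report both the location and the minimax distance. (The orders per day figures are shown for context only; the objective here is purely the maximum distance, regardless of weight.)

The 1-center on a line is the midpoint of the two extreme points: leftmost at 15, rightmost at 83.
Optimal location = (15 + 83)/2 = 49; maximum distance = (83 − 15)/2 = 34.

location 49, max distance 34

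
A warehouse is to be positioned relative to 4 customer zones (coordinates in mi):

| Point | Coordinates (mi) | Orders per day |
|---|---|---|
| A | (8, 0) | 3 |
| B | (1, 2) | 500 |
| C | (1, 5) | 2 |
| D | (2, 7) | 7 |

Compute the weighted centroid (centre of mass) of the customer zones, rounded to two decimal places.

The minimiser of Σwᵢ‖p−pᵢ‖² is the weighted centroid p* = (Σwᵢpᵢ)/(Σwᵢ).
Σwᵢ = 512.
Σwᵢxᵢ = 3·8 + 500·1 + 2·1 + 7·2 = 540.
Σwᵢyᵢ = 3·0 + 500·2 + 2·5 + 7·7 = 1059.
x* = 540/512 = 1.05, y* = 1059/512 = 2.07.

(1.05, 2.07)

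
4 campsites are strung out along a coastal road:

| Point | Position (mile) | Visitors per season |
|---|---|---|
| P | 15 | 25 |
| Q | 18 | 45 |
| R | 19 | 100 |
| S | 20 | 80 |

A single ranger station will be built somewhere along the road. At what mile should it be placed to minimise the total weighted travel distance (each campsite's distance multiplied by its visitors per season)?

For a sum of weighted absolute distances on a line, the optimum is the weighted median (not the mean). Total weight W = 250; half-weight = 125.
Sort by position and accumulate weight:
  mile 15 (P, w=25) → cum 25
  mile 18 (Q, w=45) → cum 70
  mile 19 (R, w=100) → cum 170  ≥ 125 → median here
  mile 20 (S, w=80) → cum 250
Optimal location: mile 19.

x = 19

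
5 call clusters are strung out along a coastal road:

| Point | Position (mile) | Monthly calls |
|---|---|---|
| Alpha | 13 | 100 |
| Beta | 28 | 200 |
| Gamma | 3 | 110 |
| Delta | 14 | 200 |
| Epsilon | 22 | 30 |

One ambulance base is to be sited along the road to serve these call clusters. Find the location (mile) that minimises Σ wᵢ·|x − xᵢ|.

For a sum of weighted absolute distances on a line, the optimum is the weighted median (not the mean). Total weight W = 640; half-weight = 320.
Sort by position and accumulate weight:
  mile 3 (Gamma, w=110) → cum 110
  mile 13 (Alpha, w=100) → cum 210
  mile 14 (Delta, w=200) → cum 410  ≥ 320 → median here
  mile 22 (Epsilon, w=30) → cum 440
  mile 28 (Beta, w=200) → cum 640
Optimal location: mile 14.

x = 14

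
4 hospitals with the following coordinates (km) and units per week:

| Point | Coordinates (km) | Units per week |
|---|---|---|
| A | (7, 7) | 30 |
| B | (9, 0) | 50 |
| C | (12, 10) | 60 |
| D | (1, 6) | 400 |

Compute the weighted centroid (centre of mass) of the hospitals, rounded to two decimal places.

(3.30, 5.94)

The minimiser of Σwᵢ‖p−pᵢ‖² is the weighted centroid p* = (Σwᵢpᵢ)/(Σwᵢ).
Σwᵢ = 540.
Σwᵢxᵢ = 30·7 + 50·9 + 60·12 + 400·1 = 1780.
Σwᵢyᵢ = 30·7 + 50·0 + 60·10 + 400·6 = 3210.
x* = 1780/540 = 3.30, y* = 3210/540 = 5.94.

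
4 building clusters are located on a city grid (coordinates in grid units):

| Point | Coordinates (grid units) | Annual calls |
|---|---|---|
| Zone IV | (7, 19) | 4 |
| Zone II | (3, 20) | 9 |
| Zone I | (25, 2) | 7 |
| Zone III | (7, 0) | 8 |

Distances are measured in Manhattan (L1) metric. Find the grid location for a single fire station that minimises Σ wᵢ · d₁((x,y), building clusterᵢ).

(7, 2)

Manhattan distance separates: Σwᵢ(|x−xᵢ|+|y−yᵢ|) = Σwᵢ|x−xᵢ| + Σwᵢ|y−yᵢ|, so x and y are optimised independently as 1-D weighted medians.
Total weight W = 28; half = 14.
x-coordinate, sorted with cumulative weight:
  x=3 (Zone II, w=9) cum 9
  x=7 (Zone IV, w=4) cum 13
  x=7 (Zone III, w=8) cum 21  ← median
  x=25 (Zone I, w=7) cum 28
⇒ x* = 7
y-coordinate, sorted with cumulative weight:
  y=0 (Zone III, w=8) cum 8
  y=2 (Zone I, w=7) cum 15  ← median
  y=19 (Zone IV, w=4) cum 19
  y=20 (Zone II, w=9) cum 28
⇒ y* = 2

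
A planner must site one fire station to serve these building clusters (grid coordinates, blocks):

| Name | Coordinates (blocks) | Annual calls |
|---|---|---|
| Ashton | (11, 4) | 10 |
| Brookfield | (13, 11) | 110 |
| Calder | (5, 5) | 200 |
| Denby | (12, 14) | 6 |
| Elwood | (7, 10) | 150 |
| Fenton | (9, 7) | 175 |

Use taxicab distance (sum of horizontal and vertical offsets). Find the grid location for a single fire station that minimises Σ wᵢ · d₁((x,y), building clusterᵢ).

Manhattan distance separates: Σwᵢ(|x−xᵢ|+|y−yᵢ|) = Σwᵢ|x−xᵢ| + Σwᵢ|y−yᵢ|, so x and y are optimised independently as 1-D weighted medians.
Total weight W = 651; half = 325.5.
x-coordinate, sorted with cumulative weight:
  x=5 (Calder, w=200) cum 200
  x=7 (Elwood, w=150) cum 350  ← median
  x=9 (Fenton, w=175) cum 525
  x=11 (Ashton, w=10) cum 535
  x=12 (Denby, w=6) cum 541
  x=13 (Brookfield, w=110) cum 651
⇒ x* = 7
y-coordinate, sorted with cumulative weight:
  y=4 (Ashton, w=10) cum 10
  y=5 (Calder, w=200) cum 210
  y=7 (Fenton, w=175) cum 385  ← median
  y=10 (Elwood, w=150) cum 535
  y=11 (Brookfield, w=110) cum 645
  y=14 (Denby, w=6) cum 651
⇒ y* = 7

(7, 7)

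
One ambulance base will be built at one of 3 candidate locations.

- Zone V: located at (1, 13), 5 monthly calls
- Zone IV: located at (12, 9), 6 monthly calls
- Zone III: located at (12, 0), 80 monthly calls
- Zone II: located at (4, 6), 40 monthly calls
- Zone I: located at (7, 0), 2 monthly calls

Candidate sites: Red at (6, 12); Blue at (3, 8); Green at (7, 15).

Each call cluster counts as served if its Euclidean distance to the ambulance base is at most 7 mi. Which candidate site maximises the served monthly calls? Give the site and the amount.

Coverage radius r = 7 mi; a point is covered iff (Δx)²+(Δy)² ≤ 7² = 49.
  Red (6, 12): covers {Zone V, Zone IV, Zone II} → 51
  Blue (3, 8): covers {Zone V, Zone II} → 45
  Green (7, 15): covers {Zone V} → 5
Maximum coverage at Red: 51 monthly calls.

Red, covering 51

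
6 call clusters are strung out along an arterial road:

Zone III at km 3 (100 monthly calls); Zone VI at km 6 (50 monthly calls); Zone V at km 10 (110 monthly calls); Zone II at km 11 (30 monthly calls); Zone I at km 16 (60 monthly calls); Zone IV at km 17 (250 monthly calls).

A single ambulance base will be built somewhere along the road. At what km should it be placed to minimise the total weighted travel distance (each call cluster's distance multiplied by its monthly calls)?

For a sum of weighted absolute distances on a line, the optimum is the weighted median (not the mean). Total weight W = 600; half-weight = 300.
Sort by position and accumulate weight:
  km 3 (Zone III, w=100) → cum 100
  km 6 (Zone VI, w=50) → cum 150
  km 10 (Zone V, w=110) → cum 260
  km 11 (Zone II, w=30) → cum 290
  km 16 (Zone I, w=60) → cum 350  ≥ 300 → median here
  km 17 (Zone IV, w=250) → cum 600
Optimal location: km 16.

x = 16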